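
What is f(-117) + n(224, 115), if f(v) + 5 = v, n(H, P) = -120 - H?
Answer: -466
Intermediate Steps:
f(v) = -5 + v
f(-117) + n(224, 115) = (-5 - 117) + (-120 - 1*224) = -122 + (-120 - 224) = -122 - 344 = -466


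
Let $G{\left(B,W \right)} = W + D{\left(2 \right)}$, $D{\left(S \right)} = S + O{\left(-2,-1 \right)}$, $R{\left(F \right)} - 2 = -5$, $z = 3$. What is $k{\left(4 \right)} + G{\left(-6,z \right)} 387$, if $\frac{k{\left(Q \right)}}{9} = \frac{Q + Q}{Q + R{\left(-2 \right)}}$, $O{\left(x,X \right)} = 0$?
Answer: $2007$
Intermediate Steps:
$R{\left(F \right)} = -3$ ($R{\left(F \right)} = 2 - 5 = -3$)
$D{\left(S \right)} = S$ ($D{\left(S \right)} = S + 0 = S$)
$k{\left(Q \right)} = \frac{18 Q}{-3 + Q}$ ($k{\left(Q \right)} = 9 \frac{Q + Q}{Q - 3} = 9 \frac{2 Q}{-3 + Q} = \frac{18 Q}{-3 + Q}$)
$G{\left(B,W \right)} = 2 + W$ ($G{\left(B,W \right)} = W + 2 = 2 + W$)
$k{\left(4 \right)} + G{\left(-6,z \right)} 387 = 18 \cdot 4 \frac{1}{-3 + 4} + \left(2 + 3\right) 387 = 18 \cdot 4 \cdot 1^{-1} + 5 \cdot 387 = 18 \cdot 4 \cdot 1 + 1935 = 72 + 1935 = 2007$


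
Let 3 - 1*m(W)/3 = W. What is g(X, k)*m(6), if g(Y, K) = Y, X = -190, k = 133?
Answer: 1710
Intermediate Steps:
m(W) = 9 - 3*W
g(X, k)*m(6) = -190*(9 - 3*6) = -190*(9 - 18) = -190*(-9) = 1710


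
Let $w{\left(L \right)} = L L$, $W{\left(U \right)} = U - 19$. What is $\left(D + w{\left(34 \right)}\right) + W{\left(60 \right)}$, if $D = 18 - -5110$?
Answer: $6325$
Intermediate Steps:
$W{\left(U \right)} = -19 + U$
$w{\left(L \right)} = L^{2}$
$D = 5128$ ($D = 18 + 5110 = 5128$)
$\left(D + w{\left(34 \right)}\right) + W{\left(60 \right)} = \left(5128 + 34^{2}\right) + \left(-19 + 60\right) = \left(5128 + 1156\right) + 41 = 6284 + 41 = 6325$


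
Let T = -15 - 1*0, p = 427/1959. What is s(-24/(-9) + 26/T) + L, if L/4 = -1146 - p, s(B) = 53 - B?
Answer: -14799609/3265 ≈ -4532.8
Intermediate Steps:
p = 427/1959 (p = 427*(1/1959) = 427/1959 ≈ 0.21797)
T = -15 (T = -15 + 0 = -15)
L = -8981764/1959 (L = 4*(-1146 - 1*427/1959) = 4*(-1146 - 427/1959) = 4*(-2245441/1959) = -8981764/1959 ≈ -4584.9)
s(-24/(-9) + 26/T) + L = (53 - (-24/(-9) + 26/(-15))) - 8981764/1959 = (53 - (-24*(-⅑) + 26*(-1/15))) - 8981764/1959 = (53 - (8/3 - 26/15)) - 8981764/1959 = (53 - 1*14/15) - 8981764/1959 = (53 - 14/15) - 8981764/1959 = 781/15 - 8981764/1959 = -14799609/3265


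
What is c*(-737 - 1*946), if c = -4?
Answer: 6732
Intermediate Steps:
c*(-737 - 1*946) = -4*(-737 - 1*946) = -4*(-737 - 946) = -4*(-1683) = 6732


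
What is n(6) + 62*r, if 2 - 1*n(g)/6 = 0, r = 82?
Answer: 5096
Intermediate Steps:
n(g) = 12 (n(g) = 12 - 6*0 = 12 + 0 = 12)
n(6) + 62*r = 12 + 62*82 = 12 + 5084 = 5096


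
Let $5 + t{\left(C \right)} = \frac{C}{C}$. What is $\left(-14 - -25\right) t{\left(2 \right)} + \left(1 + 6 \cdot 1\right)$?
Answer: $-37$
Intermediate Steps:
$t{\left(C \right)} = -4$ ($t{\left(C \right)} = -5 + \frac{C}{C} = -5 + 1 = -4$)
$\left(-14 - -25\right) t{\left(2 \right)} + \left(1 + 6 \cdot 1\right) = \left(-14 - -25\right) \left(-4\right) + \left(1 + 6 \cdot 1\right) = \left(-14 + 25\right) \left(-4\right) + \left(1 + 6\right) = 11 \left(-4\right) + 7 = -44 + 7 = -37$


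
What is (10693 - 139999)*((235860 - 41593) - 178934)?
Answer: -1982648898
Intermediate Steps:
(10693 - 139999)*((235860 - 41593) - 178934) = -129306*(194267 - 178934) = -129306*15333 = -1982648898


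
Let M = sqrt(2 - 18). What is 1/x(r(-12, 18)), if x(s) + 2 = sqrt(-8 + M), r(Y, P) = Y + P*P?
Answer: -1/(2 - sqrt(-8 + 4*I)) ≈ -0.12877 - 0.28548*I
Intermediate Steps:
M = 4*I (M = sqrt(-16) = 4*I ≈ 4.0*I)
r(Y, P) = Y + P**2
x(s) = -2 + sqrt(-8 + 4*I)
1/x(r(-12, 18)) = 1/(-2 + 2*sqrt(-2 + I))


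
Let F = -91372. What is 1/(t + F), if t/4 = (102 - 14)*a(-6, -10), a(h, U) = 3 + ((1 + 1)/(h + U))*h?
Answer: -1/90052 ≈ -1.1105e-5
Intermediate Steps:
a(h, U) = 3 + 2*h/(U + h) (a(h, U) = 3 + (2/(U + h))*h = 3 + 2*h/(U + h))
t = 1320 (t = 4*((102 - 14)*((3*(-10) + 5*(-6))/(-10 - 6))) = 4*(88*((-30 - 30)/(-16))) = 4*(88*(-1/16*(-60))) = 4*(88*(15/4)) = 4*330 = 1320)
1/(t + F) = 1/(1320 - 91372) = 1/(-90052) = -1/90052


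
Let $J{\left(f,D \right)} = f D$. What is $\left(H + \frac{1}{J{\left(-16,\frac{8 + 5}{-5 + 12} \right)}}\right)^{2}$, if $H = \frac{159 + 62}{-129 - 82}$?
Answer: $\frac{2251028025}{1926156544} \approx 1.1687$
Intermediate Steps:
$J{\left(f,D \right)} = D f$
$H = - \frac{221}{211}$ ($H = \frac{221}{-211} = 221 \left(- \frac{1}{211}\right) = - \frac{221}{211} \approx -1.0474$)
$\left(H + \frac{1}{J{\left(-16,\frac{8 + 5}{-5 + 12} \right)}}\right)^{2} = \left(- \frac{221}{211} + \frac{1}{\frac{8 + 5}{-5 + 12} \left(-16\right)}\right)^{2} = \left(- \frac{221}{211} + \frac{1}{\frac{13}{7} \left(-16\right)}\right)^{2} = \left(- \frac{221}{211} + \frac{1}{- \frac{208}{7}}\right)^{2} = \left(- \frac{221}{211} - \frac{7}{208}\right)^{2} = \left(- \frac{47445}{43888}\right)^{2} = \frac{2251028025}{1926156544}$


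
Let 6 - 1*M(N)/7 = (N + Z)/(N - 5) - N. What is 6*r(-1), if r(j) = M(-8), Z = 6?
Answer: -1176/13 ≈ -90.462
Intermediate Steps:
M(N) = 42 + 7*N - 7*(6 + N)/(-5 + N) (M(N) = 42 - 7*((N + 6)/(N - 5) - N) = 42 - 7*((6 + N)/(-5 + N) - N) = 42 - 7*(-N + (6 + N)/(-5 + N)) = 42 + (7*N - 7*(6 + N)/(-5 + N)) = 42 + 7*N - 7*(6 + N)/(-5 + N))
r(j) = -196/13 (r(j) = 7*(-36 + (-8)²)/(-5 - 8) = 7*(-36 + 64)/(-13) = 7*(-1/13)*28 = -196/13)
6*r(-1) = 6*(-196/13) = -1176/13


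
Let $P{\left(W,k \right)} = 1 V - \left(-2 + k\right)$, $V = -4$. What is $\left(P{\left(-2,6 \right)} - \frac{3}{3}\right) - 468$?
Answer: $-477$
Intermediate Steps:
$P{\left(W,k \right)} = -2 - k$ ($P{\left(W,k \right)} = 1 \left(-4\right) - \left(-2 + k\right) = -4 - \left(-2 + k\right) = -2 - k$)
$\left(P{\left(-2,6 \right)} - \frac{3}{3}\right) - 468 = \left(\left(-2 - 6\right) - \frac{3}{3}\right) - 468 = \left(\left(-2 - 6\right) - 1\right) - 468 = \left(-8 - 1\right) - 468 = -9 - 468 = -477$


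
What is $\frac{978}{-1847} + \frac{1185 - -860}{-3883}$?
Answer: $- \frac{7574689}{7171901} \approx -1.0562$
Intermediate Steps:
$\frac{978}{-1847} + \frac{1185 - -860}{-3883} = 978 \left(- \frac{1}{1847}\right) + \left(1185 + 860\right) \left(- \frac{1}{3883}\right) = - \frac{978}{1847} + 2045 \left(- \frac{1}{3883}\right) = - \frac{978}{1847} - \frac{2045}{3883} = - \frac{7574689}{7171901}$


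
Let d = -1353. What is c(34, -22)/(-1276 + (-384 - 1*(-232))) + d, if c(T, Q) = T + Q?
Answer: -161008/119 ≈ -1353.0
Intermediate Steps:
c(T, Q) = Q + T
c(34, -22)/(-1276 + (-384 - 1*(-232))) + d = (-22 + 34)/(-1276 + (-384 - 1*(-232))) - 1353 = 12/(-1276 + (-384 + 232)) - 1353 = 12/(-1276 - 152) - 1353 = 12/(-1428) - 1353 = 12*(-1/1428) - 1353 = -1/119 - 1353 = -161008/119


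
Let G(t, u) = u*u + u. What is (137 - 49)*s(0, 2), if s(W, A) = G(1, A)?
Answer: 528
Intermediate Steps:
G(t, u) = u + u**2 (G(t, u) = u**2 + u = u + u**2)
s(W, A) = A*(1 + A)
(137 - 49)*s(0, 2) = (137 - 49)*(2*(1 + 2)) = 88*(2*3) = 88*6 = 528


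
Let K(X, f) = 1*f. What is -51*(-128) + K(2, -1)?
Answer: 6527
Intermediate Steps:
K(X, f) = f
-51*(-128) + K(2, -1) = -51*(-128) - 1 = 6528 - 1 = 6527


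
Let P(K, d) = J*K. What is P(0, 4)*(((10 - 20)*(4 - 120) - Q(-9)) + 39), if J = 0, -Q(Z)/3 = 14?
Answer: 0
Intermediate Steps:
Q(Z) = -42 (Q(Z) = -3*14 = -42)
P(K, d) = 0 (P(K, d) = 0*K = 0)
P(0, 4)*(((10 - 20)*(4 - 120) - Q(-9)) + 39) = 0*(((10 - 20)*(4 - 120) - 1*(-42)) + 39) = 0*((-10*(-116) + 42) + 39) = 0*((1160 + 42) + 39) = 0*(1202 + 39) = 0*1241 = 0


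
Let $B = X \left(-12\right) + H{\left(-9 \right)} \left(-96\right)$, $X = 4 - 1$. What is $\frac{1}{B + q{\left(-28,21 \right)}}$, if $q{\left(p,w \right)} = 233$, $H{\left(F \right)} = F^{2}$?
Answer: $- \frac{1}{7579} \approx -0.00013194$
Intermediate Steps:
$X = 3$ ($X = 4 - 1 = 3$)
$B = -7812$ ($B = 3 \left(-12\right) + \left(-9\right)^{2} \left(-96\right) = -36 + 81 \left(-96\right) = -36 - 7776 = -7812$)
$\frac{1}{B + q{\left(-28,21 \right)}} = \frac{1}{-7812 + 233} = \frac{1}{-7579} = - \frac{1}{7579}$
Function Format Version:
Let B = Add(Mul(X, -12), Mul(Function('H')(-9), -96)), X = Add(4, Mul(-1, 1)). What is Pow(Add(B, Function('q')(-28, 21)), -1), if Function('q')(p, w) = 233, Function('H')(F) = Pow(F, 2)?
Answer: Rational(-1, 7579) ≈ -0.00013194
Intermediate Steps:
X = 3 (X = Add(4, -1) = 3)
B = -7812 (B = Add(Mul(3, -12), Mul(Pow(-9, 2), -96)) = Add(-36, Mul(81, -96)) = Add(-36, -7776) = -7812)
Pow(Add(B, Function('q')(-28, 21)), -1) = Pow(Add(-7812, 233), -1) = Pow(-7579, -1) = Rational(-1, 7579)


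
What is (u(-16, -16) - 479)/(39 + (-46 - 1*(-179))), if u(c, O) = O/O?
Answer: -239/86 ≈ -2.7791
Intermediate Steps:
u(c, O) = 1
(u(-16, -16) - 479)/(39 + (-46 - 1*(-179))) = (1 - 479)/(39 + (-46 - 1*(-179))) = -478/(39 + (-46 + 179)) = -478/(39 + 133) = -478/172 = -478*1/172 = -239/86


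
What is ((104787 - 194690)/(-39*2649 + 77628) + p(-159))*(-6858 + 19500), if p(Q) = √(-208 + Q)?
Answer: 54121606/1223 + 12642*I*√367 ≈ 44253.0 + 2.4219e+5*I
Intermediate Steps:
((104787 - 194690)/(-39*2649 + 77628) + p(-159))*(-6858 + 19500) = ((104787 - 194690)/(-39*2649 + 77628) + √(-208 - 159))*(-6858 + 19500) = (-89903/(-103311 + 77628) + √(-367))*12642 = (-89903/(-25683) + I*√367)*12642 = (-89903*(-1/25683) + I*√367)*12642 = (89903/25683 + I*√367)*12642 = 54121606/1223 + 12642*I*√367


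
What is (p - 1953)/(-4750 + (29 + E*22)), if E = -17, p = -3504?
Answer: 5457/5095 ≈ 1.0711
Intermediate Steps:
(p - 1953)/(-4750 + (29 + E*22)) = (-3504 - 1953)/(-4750 + (29 - 17*22)) = -5457/(-4750 + (29 - 374)) = -5457/(-4750 - 345) = -5457/(-5095) = -5457*(-1/5095) = 5457/5095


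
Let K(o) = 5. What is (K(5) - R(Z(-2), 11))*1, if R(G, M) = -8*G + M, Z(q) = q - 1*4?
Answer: -54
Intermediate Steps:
Z(q) = -4 + q (Z(q) = q - 4 = -4 + q)
R(G, M) = M - 8*G
(K(5) - R(Z(-2), 11))*1 = (5 - (11 - 8*(-4 - 2)))*1 = (5 - (11 - 8*(-6)))*1 = (5 - (11 + 48))*1 = (5 - 1*59)*1 = (5 - 59)*1 = -54*1 = -54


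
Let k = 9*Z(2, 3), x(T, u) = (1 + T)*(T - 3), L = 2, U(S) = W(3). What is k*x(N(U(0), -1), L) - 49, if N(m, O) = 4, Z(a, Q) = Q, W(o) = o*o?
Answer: 86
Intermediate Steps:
W(o) = o²
U(S) = 9 (U(S) = 3² = 9)
x(T, u) = (1 + T)*(-3 + T)
k = 27 (k = 9*3 = 27)
k*x(N(U(0), -1), L) - 49 = 27*(-3 + 4² - 2*4) - 49 = 27*(-3 + 16 - 8) - 49 = 27*5 - 49 = 135 - 49 = 86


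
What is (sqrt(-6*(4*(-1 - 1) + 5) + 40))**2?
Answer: 58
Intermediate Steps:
(sqrt(-6*(4*(-1 - 1) + 5) + 40))**2 = (sqrt(-6*(4*(-2) + 5) + 40))**2 = (sqrt(-6*(-8 + 5) + 40))**2 = (sqrt(-6*(-3) + 40))**2 = (sqrt(18 + 40))**2 = (sqrt(58))**2 = 58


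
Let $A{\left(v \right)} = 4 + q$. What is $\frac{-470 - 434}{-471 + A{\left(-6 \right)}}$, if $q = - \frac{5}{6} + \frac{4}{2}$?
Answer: $\frac{5424}{2795} \approx 1.9406$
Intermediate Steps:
$q = \frac{7}{6}$ ($q = \left(-5\right) \frac{1}{6} + 4 \cdot \frac{1}{2} = - \frac{5}{6} + 2 = \frac{7}{6} \approx 1.1667$)
$A{\left(v \right)} = \frac{31}{6}$ ($A{\left(v \right)} = 4 + \frac{7}{6} = \frac{31}{6}$)
$\frac{-470 - 434}{-471 + A{\left(-6 \right)}} = \frac{-470 - 434}{-471 + \frac{31}{6}} = - \frac{904}{- \frac{2795}{6}} = \left(-904\right) \left(- \frac{6}{2795}\right) = \frac{5424}{2795}$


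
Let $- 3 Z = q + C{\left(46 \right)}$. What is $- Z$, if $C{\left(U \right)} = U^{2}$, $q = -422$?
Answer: $\frac{1694}{3} \approx 564.67$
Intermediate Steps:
$Z = - \frac{1694}{3}$ ($Z = - \frac{-422 + 46^{2}}{3} = - \frac{-422 + 2116}{3} = \left(- \frac{1}{3}\right) 1694 = - \frac{1694}{3} \approx -564.67$)
$- Z = \left(-1\right) \left(- \frac{1694}{3}\right) = \frac{1694}{3}$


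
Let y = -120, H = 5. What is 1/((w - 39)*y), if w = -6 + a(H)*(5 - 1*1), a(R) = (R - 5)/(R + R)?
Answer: 1/5400 ≈ 0.00018519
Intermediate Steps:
a(R) = (-5 + R)/(2*R) (a(R) = (-5 + R)/((2*R)) = (-5 + R)*(1/(2*R)) = (-5 + R)/(2*R))
w = -6 (w = -6 + ((½)*(-5 + 5)/5)*(5 - 1*1) = -6 + ((½)*(⅕)*0)*(5 - 1) = -6 + 0*4 = -6 + 0 = -6)
1/((w - 39)*y) = 1/((-6 - 39)*(-120)) = 1/(-45*(-120)) = 1/5400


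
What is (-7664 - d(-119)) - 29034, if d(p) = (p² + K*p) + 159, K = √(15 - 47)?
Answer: -51018 + 476*I*√2 ≈ -51018.0 + 673.17*I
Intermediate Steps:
K = 4*I*√2 (K = √(-32) = 4*I*√2 ≈ 5.6569*I)
d(p) = 159 + p² + 4*I*p*√2 (d(p) = (p² + (4*I*√2)*p) + 159 = (p² + 4*I*p*√2) + 159 = 159 + p² + 4*I*p*√2)
(-7664 - d(-119)) - 29034 = (-7664 - (159 + (-119)² + 4*I*(-119)*√2)) - 29034 = (-7664 - (159 + 14161 - 476*I*√2)) - 29034 = (-7664 - (14320 - 476*I*√2)) - 29034 = (-7664 + (-14320 + 476*I*√2)) - 29034 = (-21984 + 476*I*√2) - 29034 = -51018 + 476*I*√2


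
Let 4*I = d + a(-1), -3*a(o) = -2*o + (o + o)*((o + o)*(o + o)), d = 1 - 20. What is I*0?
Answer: 0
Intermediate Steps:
d = -19
a(o) = -8*o**3/3 + 2*o/3 (a(o) = -(-2*o + (o + o)*((o + o)*(o + o)))/3 = -(-2*o + (2*o)*((2*o)*(2*o)))/3 = -(-2*o + (2*o)*(4*o**2))/3 = -(-2*o + 8*o**3)/3 = -8*o**3/3 + 2*o/3)
I = -17/4 (I = (-19 + (2/3)*(-1)*(1 - 4*(-1)**2))/4 = (-19 + (2/3)*(-1)*(1 - 4*1))/4 = (-19 + (2/3)*(-1)*(1 - 4))/4 = (-19 + (2/3)*(-1)*(-3))/4 = (-19 + 2)/4 = (1/4)*(-17) = -17/4 ≈ -4.2500)
I*0 = -17/4*0 = 0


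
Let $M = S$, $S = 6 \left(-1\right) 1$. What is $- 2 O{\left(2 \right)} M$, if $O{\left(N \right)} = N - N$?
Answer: $0$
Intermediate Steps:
$O{\left(N \right)} = 0$
$S = -6$ ($S = \left(-6\right) 1 = -6$)
$M = -6$
$- 2 O{\left(2 \right)} M = \left(-2\right) 0 \left(-6\right) = 0 \left(-6\right) = 0$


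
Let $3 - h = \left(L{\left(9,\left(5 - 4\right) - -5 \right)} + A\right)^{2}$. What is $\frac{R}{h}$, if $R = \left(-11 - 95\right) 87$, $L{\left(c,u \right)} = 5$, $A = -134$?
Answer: $\frac{1537}{2773} \approx 0.55427$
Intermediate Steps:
$h = -16638$ ($h = 3 - \left(5 - 134\right)^{2} = 3 - \left(-129\right)^{2} = 3 - 16641 = -16638$)
$R = -9222$ ($R = \left(-106\right) 87 = -9222$)
$\frac{R}{h} = - \frac{9222}{-16638} = \left(-9222\right) \left(- \frac{1}{16638}\right) = \frac{1537}{2773}$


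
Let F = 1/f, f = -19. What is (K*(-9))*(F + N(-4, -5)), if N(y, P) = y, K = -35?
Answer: -24255/19 ≈ -1276.6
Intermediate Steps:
F = -1/19 (F = 1/(-19) = -1/19 ≈ -0.052632)
(K*(-9))*(F + N(-4, -5)) = (-35*(-9))*(-1/19 - 4) = 315*(-77/19) = -24255/19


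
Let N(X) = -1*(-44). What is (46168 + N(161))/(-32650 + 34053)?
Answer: 46212/1403 ≈ 32.938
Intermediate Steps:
N(X) = 44
(46168 + N(161))/(-32650 + 34053) = (46168 + 44)/(-32650 + 34053) = 46212/1403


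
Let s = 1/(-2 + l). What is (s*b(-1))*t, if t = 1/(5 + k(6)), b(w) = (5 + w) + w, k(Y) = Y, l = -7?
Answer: -1/33 ≈ -0.030303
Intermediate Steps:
s = -1/9 (s = 1/(-2 - 7) = 1/(-9) = -1/9 ≈ -0.11111)
b(w) = 5 + 2*w
t = 1/11 (t = 1/(5 + 6) = 1/11 ≈ 0.090909)
(s*b(-1))*t = -(5 + 2*(-1))/9*(1/11) = -(5 - 2)/9*(1/11) = -1/9*3*(1/11) = -1/3*1/11 = -1/33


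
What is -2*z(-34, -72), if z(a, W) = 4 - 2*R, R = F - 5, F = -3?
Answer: -40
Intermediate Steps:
R = -8 (R = -3 - 5 = -8)
z(a, W) = 20 (z(a, W) = 4 - 2*(-8) = 4 + 16 = 20)
-2*z(-34, -72) = -2*20 = -40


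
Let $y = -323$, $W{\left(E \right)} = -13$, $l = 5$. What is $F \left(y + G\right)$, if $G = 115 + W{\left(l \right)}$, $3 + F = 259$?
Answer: $-56576$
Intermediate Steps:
$F = 256$ ($F = -3 + 259 = 256$)
$G = 102$ ($G = 115 - 13 = 102$)
$F \left(y + G\right) = 256 \left(-323 + 102\right) = 256 \left(-221\right) = -56576$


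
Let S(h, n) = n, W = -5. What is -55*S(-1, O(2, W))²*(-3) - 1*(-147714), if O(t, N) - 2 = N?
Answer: 149199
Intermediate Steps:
O(t, N) = 2 + N
-55*S(-1, O(2, W))²*(-3) - 1*(-147714) = -55*(2 - 5)²*(-3) - 1*(-147714) = -55*(-3)²*(-3) + 147714 = -55*9*(-3) + 147714 = -495*(-3) + 147714 = 1485 + 147714 = 149199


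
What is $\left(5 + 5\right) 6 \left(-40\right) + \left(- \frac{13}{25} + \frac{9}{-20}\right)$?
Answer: $- \frac{240097}{100} \approx -2401.0$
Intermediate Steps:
$\left(5 + 5\right) 6 \left(-40\right) + \left(- \frac{13}{25} + \frac{9}{-20}\right) = 10 \cdot 6 \left(-40\right) + \left(\left(-13\right) \frac{1}{25} + 9 \left(- \frac{1}{20}\right)\right) = 60 \left(-40\right) - \frac{97}{100} = -2400 - \frac{97}{100} = - \frac{240097}{100}$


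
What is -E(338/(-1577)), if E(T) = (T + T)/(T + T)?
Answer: -1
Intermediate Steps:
E(T) = 1 (E(T) = (2*T)/((2*T)) = (2*T)*(1/(2*T)) = 1)
-E(338/(-1577)) = -1*1 = -1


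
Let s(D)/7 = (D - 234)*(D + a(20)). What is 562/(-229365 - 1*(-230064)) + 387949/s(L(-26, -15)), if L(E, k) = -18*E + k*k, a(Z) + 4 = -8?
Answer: 500287379/509816349 ≈ 0.98131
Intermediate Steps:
a(Z) = -12 (a(Z) = -4 - 8 = -12)
L(E, k) = k² - 18*E (L(E, k) = -18*E + k² = k² - 18*E)
s(D) = 7*(-234 + D)*(-12 + D) (s(D) = 7*((D - 234)*(D - 12)) = 7*((-234 + D)*(-12 + D)) = 7*(-234 + D)*(-12 + D))
562/(-229365 - 1*(-230064)) + 387949/s(L(-26, -15)) = 562/(-229365 - 1*(-230064)) + 387949/(19656 - 1722*((-15)² - 18*(-26)) + 7*((-15)² - 18*(-26))²) = 562/(-229365 + 230064) + 387949/(19656 - 1722*(225 + 468) + 7*(225 + 468)²) = 562/699 + 387949/(19656 - 1722*693 + 7*693²) = 562*(1/699) + 387949/(19656 - 1193346 + 7*480249) = 562/699 + 387949/(19656 - 1193346 + 3361743) = 562/699 + 387949/2188053 = 500287379/509816349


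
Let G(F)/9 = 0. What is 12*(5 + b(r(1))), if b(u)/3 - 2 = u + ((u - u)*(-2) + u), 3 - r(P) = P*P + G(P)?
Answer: 276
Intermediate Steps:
G(F) = 0 (G(F) = 9*0 = 0)
r(P) = 3 - P² (r(P) = 3 - (P*P + 0) = 3 - (P² + 0) = 3 - P²)
b(u) = 6 + 6*u (b(u) = 6 + 3*(u + ((u - u)*(-2) + u)) = 6 + 3*(u + (0*(-2) + u)) = 6 + 3*(u + (0 + u)) = 6 + 3*(u + u) = 6 + 3*(2*u) = 6 + 6*u)
12*(5 + b(r(1))) = 12*(5 + (6 + 6*(3 - 1*1²))) = 12*(5 + (6 + 6*(3 - 1*1))) = 12*(5 + (6 + 6*(3 - 1))) = 12*(5 + (6 + 6*2)) = 12*(5 + (6 + 12)) = 12*(5 + 18) = 12*23 = 276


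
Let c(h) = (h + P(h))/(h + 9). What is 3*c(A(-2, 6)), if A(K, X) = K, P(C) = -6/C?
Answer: 3/7 ≈ 0.42857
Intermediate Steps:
c(h) = (h - 6/h)/(9 + h) (c(h) = (h - 6/h)/(h + 9) = (h - 6/h)/(9 + h))
3*c(A(-2, 6)) = 3*((-6 + (-2)²)/((-2)*(9 - 2))) = 3*(-½*(-6 + 4)/7) = 3*(-½*⅐*(-2)) = 3*(⅐) = 3/7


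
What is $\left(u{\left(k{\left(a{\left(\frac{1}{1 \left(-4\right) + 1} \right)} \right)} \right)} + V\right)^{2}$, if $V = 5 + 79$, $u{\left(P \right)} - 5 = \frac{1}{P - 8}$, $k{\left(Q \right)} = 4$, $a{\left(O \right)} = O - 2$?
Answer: $\frac{126025}{16} \approx 7876.6$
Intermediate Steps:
$a{\left(O \right)} = -2 + O$ ($a{\left(O \right)} = O - 2 = -2 + O$)
$u{\left(P \right)} = 5 + \frac{1}{-8 + P}$ ($u{\left(P \right)} = 5 + \frac{1}{P - 8} = 5 + \frac{1}{-8 + P}$)
$V = 84$
$\left(u{\left(k{\left(a{\left(\frac{1}{1 \left(-4\right) + 1} \right)} \right)} \right)} + V\right)^{2} = \left(\frac{-39 + 5 \cdot 4}{-8 + 4} + 84\right)^{2} = \left(\frac{-39 + 20}{-4} + 84\right)^{2} = \left(\left(- \frac{1}{4}\right) \left(-19\right) + 84\right)^{2} = \left(\frac{19}{4} + 84\right)^{2} = \left(\frac{355}{4}\right)^{2} = \frac{126025}{16}$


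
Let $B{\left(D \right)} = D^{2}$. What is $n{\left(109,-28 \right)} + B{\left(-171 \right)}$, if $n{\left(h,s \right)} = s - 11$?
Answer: $29202$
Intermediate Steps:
$n{\left(h,s \right)} = -11 + s$ ($n{\left(h,s \right)} = s - 11 = -11 + s$)
$n{\left(109,-28 \right)} + B{\left(-171 \right)} = \left(-11 - 28\right) + \left(-171\right)^{2} = -39 + 29241 = 29202$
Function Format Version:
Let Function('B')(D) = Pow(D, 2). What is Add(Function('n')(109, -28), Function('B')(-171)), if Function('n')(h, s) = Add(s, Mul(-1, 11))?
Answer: 29202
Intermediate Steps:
Function('n')(h, s) = Add(-11, s) (Function('n')(h, s) = Add(s, -11) = Add(-11, s))
Add(Function('n')(109, -28), Function('B')(-171)) = Add(Add(-11, -28), Pow(-171, 2)) = Add(-39, 29241) = 29202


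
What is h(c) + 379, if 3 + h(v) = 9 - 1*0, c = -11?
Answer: 385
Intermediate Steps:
h(v) = 6 (h(v) = -3 + (9 - 1*0) = -3 + (9 + 0) = -3 + 9 = 6)
h(c) + 379 = 6 + 379 = 385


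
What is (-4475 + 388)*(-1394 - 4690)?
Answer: 24865308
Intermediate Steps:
(-4475 + 388)*(-1394 - 4690) = -4087*(-6084) = 24865308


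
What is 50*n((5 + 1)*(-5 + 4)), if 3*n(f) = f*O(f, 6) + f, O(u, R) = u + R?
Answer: -100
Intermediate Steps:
O(u, R) = R + u
n(f) = f/3 + f*(6 + f)/3 (n(f) = (f*(6 + f) + f)/3 = (f + f*(6 + f))/3 = f/3 + f*(6 + f)/3)
50*n((5 + 1)*(-5 + 4)) = 50*(((5 + 1)*(-5 + 4))*(7 + (5 + 1)*(-5 + 4))/3) = 50*((6*(-1))*(7 + 6*(-1))/3) = 50*((⅓)*(-6)*(7 - 6)) = 50*((⅓)*(-6)*1) = 50*(-2) = -100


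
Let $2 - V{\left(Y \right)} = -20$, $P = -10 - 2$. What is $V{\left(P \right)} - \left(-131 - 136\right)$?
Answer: $289$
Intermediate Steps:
$P = -12$ ($P = -10 - 2 = -12$)
$V{\left(Y \right)} = 22$ ($V{\left(Y \right)} = 2 - -20 = 2 + 20 = 22$)
$V{\left(P \right)} - \left(-131 - 136\right) = 22 - \left(-131 - 136\right) = 22 - -267 = 22 + 267 = 289$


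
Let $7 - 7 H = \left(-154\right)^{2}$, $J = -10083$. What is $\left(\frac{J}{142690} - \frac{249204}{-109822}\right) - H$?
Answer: $\frac{26555219540097}{7835250590} \approx 3389.2$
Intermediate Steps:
$H = -3387$ ($H = 1 - \frac{\left(-154\right)^{2}}{7} = 1 - 3388 = -3387$)
$\left(\frac{J}{142690} - \frac{249204}{-109822}\right) - H = \left(- \frac{10083}{142690} - \frac{249204}{-109822}\right) - -3387 = \left(\left(-10083\right) \frac{1}{142690} - - \frac{124602}{54911}\right) + 3387 = \left(- \frac{10083}{142690} + \frac{124602}{54911}\right) + 3387 = \frac{17225791767}{7835250590} + 3387 = \frac{26555219540097}{7835250590}$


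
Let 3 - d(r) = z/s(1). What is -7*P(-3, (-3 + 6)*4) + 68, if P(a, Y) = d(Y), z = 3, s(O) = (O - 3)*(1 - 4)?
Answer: 101/2 ≈ 50.500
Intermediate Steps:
s(O) = 9 - 3*O (s(O) = (-3 + O)*(-3) = 9 - 3*O)
d(r) = 5/2 (d(r) = 3 - 3/(9 - 3*1) = 3 - 3/(9 - 3) = 3 - 3/6 = 3 - 1*½ = 3 - ½ = 5/2)
P(a, Y) = 5/2
-7*P(-3, (-3 + 6)*4) + 68 = -7*5/2 + 68 = -35/2 + 68 = 101/2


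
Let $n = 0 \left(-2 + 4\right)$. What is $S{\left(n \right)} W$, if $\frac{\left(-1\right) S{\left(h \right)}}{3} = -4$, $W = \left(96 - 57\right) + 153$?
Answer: $2304$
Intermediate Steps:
$W = 192$ ($W = 39 + 153 = 192$)
$n = 0$ ($n = 0 \cdot 2 = 0$)
$S{\left(h \right)} = 12$ ($S{\left(h \right)} = \left(-3\right) \left(-4\right) = 12$)
$S{\left(n \right)} W = 12 \cdot 192 = 2304$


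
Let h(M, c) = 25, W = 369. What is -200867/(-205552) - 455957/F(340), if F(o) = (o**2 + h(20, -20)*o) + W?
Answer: -68721158641/25584851888 ≈ -2.6860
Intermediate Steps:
F(o) = 369 + o**2 + 25*o (F(o) = (o**2 + 25*o) + 369 = 369 + o**2 + 25*o)
-200867/(-205552) - 455957/F(340) = -200867/(-205552) - 455957/(369 + 340**2 + 25*340) = -200867*(-1/205552) - 455957/(369 + 115600 + 8500) = 200867/205552 - 455957/124469 = -68721158641/25584851888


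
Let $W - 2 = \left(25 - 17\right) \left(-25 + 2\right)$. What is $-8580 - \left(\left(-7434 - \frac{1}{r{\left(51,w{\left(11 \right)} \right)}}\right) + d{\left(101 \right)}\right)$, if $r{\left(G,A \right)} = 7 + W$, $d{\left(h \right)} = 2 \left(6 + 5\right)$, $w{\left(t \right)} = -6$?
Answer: $- \frac{204401}{175} \approx -1168.0$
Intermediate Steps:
$W = -182$ ($W = 2 + \left(25 - 17\right) \left(-25 + 2\right) = 2 + 8 \left(-23\right) = 2 - 184 = -182$)
$d{\left(h \right)} = 22$ ($d{\left(h \right)} = 2 \cdot 11 = 22$)
$r{\left(G,A \right)} = -175$ ($r{\left(G,A \right)} = 7 - 182 = -175$)
$-8580 - \left(\left(-7434 - \frac{1}{r{\left(51,w{\left(11 \right)} \right)}}\right) + d{\left(101 \right)}\right) = -8580 - \left(\left(-7434 - \frac{1}{-175}\right) + 22\right) = -8580 - \left(\left(-7434 - - \frac{1}{175}\right) + 22\right) = -8580 - \left(\left(-7434 + \frac{1}{175}\right) + 22\right) = -8580 - \left(- \frac{1300949}{175} + 22\right) = -8580 - - \frac{1297099}{175} = -8580 + \frac{1297099}{175} = - \frac{204401}{175}$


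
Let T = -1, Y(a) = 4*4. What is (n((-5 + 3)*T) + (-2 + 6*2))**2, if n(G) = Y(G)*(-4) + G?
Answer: 2704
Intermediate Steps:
Y(a) = 16
n(G) = -64 + G (n(G) = 16*(-4) + G = -64 + G)
(n((-5 + 3)*T) + (-2 + 6*2))**2 = ((-64 + (-5 + 3)*(-1)) + (-2 + 6*2))**2 = ((-64 - 2*(-1)) + (-2 + 12))**2 = ((-64 + 2) + 10)**2 = (-62 + 10)**2 = (-52)**2 = 2704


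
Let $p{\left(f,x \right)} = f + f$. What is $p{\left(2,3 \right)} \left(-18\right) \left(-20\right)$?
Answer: $1440$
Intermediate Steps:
$p{\left(f,x \right)} = 2 f$
$p{\left(2,3 \right)} \left(-18\right) \left(-20\right) = 2 \cdot 2 \left(-18\right) \left(-20\right) = 4 \left(-18\right) \left(-20\right) = \left(-72\right) \left(-20\right) = 1440$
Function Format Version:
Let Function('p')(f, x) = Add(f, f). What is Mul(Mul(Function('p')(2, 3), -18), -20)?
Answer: 1440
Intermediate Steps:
Function('p')(f, x) = Mul(2, f)
Mul(Mul(Function('p')(2, 3), -18), -20) = Mul(Mul(Mul(2, 2), -18), -20) = Mul(Mul(4, -18), -20) = Mul(-72, -20) = 1440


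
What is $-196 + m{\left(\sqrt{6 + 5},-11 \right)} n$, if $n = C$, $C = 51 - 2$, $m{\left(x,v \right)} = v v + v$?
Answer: $5194$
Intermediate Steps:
$m{\left(x,v \right)} = v + v^{2}$ ($m{\left(x,v \right)} = v^{2} + v = v + v^{2}$)
$C = 49$ ($C = 51 - 2 = 49$)
$n = 49$
$-196 + m{\left(\sqrt{6 + 5},-11 \right)} n = -196 + - 11 \left(1 - 11\right) 49 = -196 + \left(-11\right) \left(-10\right) 49 = -196 + 110 \cdot 49 = -196 + 5390 = 5194$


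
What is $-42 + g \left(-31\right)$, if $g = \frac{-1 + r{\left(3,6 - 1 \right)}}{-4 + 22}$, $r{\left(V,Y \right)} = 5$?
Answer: $- \frac{440}{9} \approx -48.889$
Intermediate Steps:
$g = \frac{2}{9}$ ($g = \frac{-1 + 5}{-4 + 22} = \frac{4}{18} = 4 \cdot \frac{1}{18} = \frac{2}{9} \approx 0.22222$)
$-42 + g \left(-31\right) = -42 + \frac{2}{9} \left(-31\right) = -42 - \frac{62}{9} = - \frac{440}{9}$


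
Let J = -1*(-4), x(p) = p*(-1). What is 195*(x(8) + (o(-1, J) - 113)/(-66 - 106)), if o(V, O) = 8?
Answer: -247845/172 ≈ -1441.0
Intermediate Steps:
x(p) = -p
J = 4
195*(x(8) + (o(-1, J) - 113)/(-66 - 106)) = 195*(-1*8 + (8 - 113)/(-66 - 106)) = 195*(-8 - 105/(-172)) = 195*(-8 - 105*(-1/172)) = 195*(-8 + 105/172) = 195*(-1271/172) = -247845/172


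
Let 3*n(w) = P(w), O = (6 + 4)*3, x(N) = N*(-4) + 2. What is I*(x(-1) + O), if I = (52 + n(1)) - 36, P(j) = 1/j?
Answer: 588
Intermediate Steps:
x(N) = 2 - 4*N (x(N) = -4*N + 2 = 2 - 4*N)
O = 30 (O = 10*3 = 30)
n(w) = 1/(3*w)
I = 49/3 (I = (52 + (1/3)/1) - 36 = (52 + (1/3)*1) - 36 = (52 + 1/3) - 36 = 157/3 - 36 = 49/3 ≈ 16.333)
I*(x(-1) + O) = 49*((2 - 4*(-1)) + 30)/3 = 49*((2 + 4) + 30)/3 = 49*(6 + 30)/3 = (49/3)*36 = 588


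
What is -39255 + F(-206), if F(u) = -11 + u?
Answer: -39472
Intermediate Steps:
-39255 + F(-206) = -39255 + (-11 - 206) = -39255 - 217 = -39472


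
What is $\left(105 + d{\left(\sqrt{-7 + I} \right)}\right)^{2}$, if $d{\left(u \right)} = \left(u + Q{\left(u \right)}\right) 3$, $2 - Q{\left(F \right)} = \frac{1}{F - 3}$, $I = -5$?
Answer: $\frac{96 \left(47 i + 527 \sqrt{3}\right)}{- i + 4 \sqrt{3}} \approx 12298.0 + 2426.3 i$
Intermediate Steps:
$Q{\left(F \right)} = 2 - \frac{1}{-3 + F}$ ($Q{\left(F \right)} = 2 - \frac{1}{F - 3} = 2 - \frac{1}{-3 + F}$)
$d{\left(u \right)} = 3 u + \frac{3 \left(-7 + 2 u\right)}{-3 + u}$ ($d{\left(u \right)} = \left(u + \frac{-7 + 2 u}{-3 + u}\right) 3 = 3 u + \frac{3 \left(-7 + 2 u\right)}{-3 + u}$)
$\left(105 + d{\left(\sqrt{-7 + I} \right)}\right)^{2} = \left(105 + \frac{3 \left(-7 + \left(\sqrt{-7 - 5}\right)^{2} - \sqrt{-7 - 5}\right)}{-3 + \sqrt{-7 - 5}}\right)^{2} = \left(105 + \frac{3 \left(-7 + \left(\sqrt{-12}\right)^{2} - \sqrt{-12}\right)}{-3 + \sqrt{-12}}\right)^{2} = \left(105 + \frac{3 \left(-7 + \left(2 i \sqrt{3}\right)^{2} - 2 i \sqrt{3}\right)}{-3 + 2 i \sqrt{3}}\right)^{2} = \left(105 + \frac{3 \left(-7 - 12 - 2 i \sqrt{3}\right)}{-3 + 2 i \sqrt{3}}\right)^{2} = \left(105 + \frac{3 \left(-19 - 2 i \sqrt{3}\right)}{-3 + 2 i \sqrt{3}}\right)^{2}$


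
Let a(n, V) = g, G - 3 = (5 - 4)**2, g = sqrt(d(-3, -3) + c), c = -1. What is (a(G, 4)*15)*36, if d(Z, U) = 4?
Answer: 540*sqrt(3) ≈ 935.31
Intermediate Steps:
g = sqrt(3) (g = sqrt(4 - 1) = sqrt(3) ≈ 1.7320)
G = 4 (G = 3 + (5 - 4)**2 = 3 + 1**2 = 3 + 1 = 4)
a(n, V) = sqrt(3)
(a(G, 4)*15)*36 = (sqrt(3)*15)*36 = (15*sqrt(3))*36 = 540*sqrt(3)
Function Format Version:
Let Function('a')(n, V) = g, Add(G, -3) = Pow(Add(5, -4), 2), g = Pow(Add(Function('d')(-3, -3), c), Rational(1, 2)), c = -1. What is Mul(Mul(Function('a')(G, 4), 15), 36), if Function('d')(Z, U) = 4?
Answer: Mul(540, Pow(3, Rational(1, 2))) ≈ 935.31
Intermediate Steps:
g = Pow(3, Rational(1, 2)) (g = Pow(Add(4, -1), Rational(1, 2)) = Pow(3, Rational(1, 2)) ≈ 1.7320)
G = 4 (G = Add(3, Pow(Add(5, -4), 2)) = Add(3, Pow(1, 2)) = Add(3, 1) = 4)
Function('a')(n, V) = Pow(3, Rational(1, 2))
Mul(Mul(Function('a')(G, 4), 15), 36) = Mul(Mul(Pow(3, Rational(1, 2)), 15), 36) = Mul(Mul(15, Pow(3, Rational(1, 2))), 36) = Mul(540, Pow(3, Rational(1, 2)))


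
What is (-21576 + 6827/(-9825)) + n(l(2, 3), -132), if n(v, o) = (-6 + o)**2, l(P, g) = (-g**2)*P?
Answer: -24883727/9825 ≈ -2532.7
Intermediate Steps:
l(P, g) = -P*g**2
(-21576 + 6827/(-9825)) + n(l(2, 3), -132) = (-21576 + 6827/(-9825)) + (-6 - 132)**2 = (-21576 + 6827*(-1/9825)) + (-138)**2 = (-21576 - 6827/9825) + 19044 = -211991027/9825 + 19044 = -24883727/9825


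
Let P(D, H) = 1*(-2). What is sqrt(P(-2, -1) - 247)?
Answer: I*sqrt(249) ≈ 15.78*I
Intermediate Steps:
P(D, H) = -2
sqrt(P(-2, -1) - 247) = sqrt(-2 - 247) = sqrt(-249) = I*sqrt(249)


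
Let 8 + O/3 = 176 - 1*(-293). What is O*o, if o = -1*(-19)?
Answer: 26277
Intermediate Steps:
o = 19
O = 1383 (O = -24 + 3*(176 - 1*(-293)) = -24 + 3*(176 + 293) = -24 + 3*469 = -24 + 1407 = 1383)
O*o = 1383*19 = 26277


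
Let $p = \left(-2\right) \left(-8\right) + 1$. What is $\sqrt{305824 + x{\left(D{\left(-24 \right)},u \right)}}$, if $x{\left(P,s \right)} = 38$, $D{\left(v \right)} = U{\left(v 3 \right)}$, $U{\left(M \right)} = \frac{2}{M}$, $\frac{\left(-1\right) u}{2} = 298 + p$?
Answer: $\sqrt{305862} \approx 553.05$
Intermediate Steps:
$p = 17$ ($p = 16 + 1 = 17$)
$u = -630$ ($u = - 2 \left(298 + 17\right) = \left(-2\right) 315 = -630$)
$D{\left(v \right)} = \frac{2}{3 v}$ ($D{\left(v \right)} = \frac{2}{v 3} = \frac{2}{3 v}$)
$\sqrt{305824 + x{\left(D{\left(-24 \right)},u \right)}} = \sqrt{305824 + 38} = \sqrt{305862}$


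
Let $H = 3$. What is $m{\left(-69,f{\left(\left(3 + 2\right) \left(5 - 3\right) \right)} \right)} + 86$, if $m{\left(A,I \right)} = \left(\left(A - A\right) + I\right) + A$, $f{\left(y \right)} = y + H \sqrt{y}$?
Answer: $27 + 3 \sqrt{10} \approx 36.487$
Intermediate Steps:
$f{\left(y \right)} = y + 3 \sqrt{y}$
$m{\left(A,I \right)} = A + I$ ($m{\left(A,I \right)} = \left(0 + I\right) + A = I + A = A + I$)
$m{\left(-69,f{\left(\left(3 + 2\right) \left(5 - 3\right) \right)} \right)} + 86 = \left(-69 + \left(\left(3 + 2\right) \left(5 - 3\right) + 3 \sqrt{\left(3 + 2\right) \left(5 - 3\right)}\right)\right) + 86 = \left(-69 + \left(5 \cdot 2 + 3 \sqrt{5 \cdot 2}\right)\right) + 86 = \left(-69 + \left(10 + 3 \sqrt{10}\right)\right) + 86 = \left(-59 + 3 \sqrt{10}\right) + 86 = 27 + 3 \sqrt{10}$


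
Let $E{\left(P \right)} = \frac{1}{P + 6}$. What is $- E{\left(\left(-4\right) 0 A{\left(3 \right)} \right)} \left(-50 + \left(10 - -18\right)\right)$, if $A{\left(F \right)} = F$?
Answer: $\frac{11}{3} \approx 3.6667$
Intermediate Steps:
$E{\left(P \right)} = \frac{1}{6 + P}$
$- E{\left(\left(-4\right) 0 A{\left(3 \right)} \right)} \left(-50 + \left(10 - -18\right)\right) = - \frac{-50 + \left(10 - -18\right)}{6 + \left(-4\right) 0 \cdot 3} = - \frac{-50 + \left(10 + 18\right)}{6 + 0 \cdot 3} = - \frac{-50 + 28}{6 + 0} = - \frac{-22}{6} = \left(-1\right) \left(- \frac{11}{3}\right) = \frac{11}{3}$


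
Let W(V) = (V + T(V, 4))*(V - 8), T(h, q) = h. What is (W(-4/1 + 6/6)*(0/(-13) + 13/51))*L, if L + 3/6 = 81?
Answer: 23023/17 ≈ 1354.3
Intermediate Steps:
L = 161/2 (L = -1/2 + 81 = 161/2 ≈ 80.500)
W(V) = 2*V*(-8 + V) (W(V) = (V + V)*(V - 8) = (2*V)*(-8 + V) = 2*V*(-8 + V))
(W(-4/1 + 6/6)*(0/(-13) + 13/51))*L = ((2*(-4/1 + 6/6)*(-8 + (-4/1 + 6/6)))*(0/(-13) + 13/51))*(161/2) = ((2*(-4*1 + 6*(1/6))*(-8 + (-4*1 + 6*(1/6))))*(0*(-1/13) + 13*(1/51)))*(161/2) = ((2*(-4 + 1)*(-8 + (-4 + 1)))*(0 + 13/51))*(161/2) = ((2*(-3)*(-8 - 3))*(13/51))*(161/2) = ((2*(-3)*(-11))*(13/51))*(161/2) = (66*(13/51))*(161/2) = (286/17)*(161/2) = 23023/17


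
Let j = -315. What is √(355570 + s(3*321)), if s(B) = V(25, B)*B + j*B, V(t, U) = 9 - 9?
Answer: 5*√2089 ≈ 228.53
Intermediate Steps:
V(t, U) = 0
s(B) = -315*B (s(B) = 0*B - 315*B = 0 - 315*B = -315*B)
√(355570 + s(3*321)) = √(355570 - 945*321) = √(355570 - 315*963) = √(355570 - 303345) = √52225 = 5*√2089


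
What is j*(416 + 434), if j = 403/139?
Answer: 342550/139 ≈ 2464.4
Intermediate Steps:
j = 403/139 (j = 403*(1/139) = 403/139 ≈ 2.8993)
j*(416 + 434) = 403*(416 + 434)/139 = (403/139)*850 = 342550/139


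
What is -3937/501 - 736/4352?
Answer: -546955/68136 ≈ -8.0274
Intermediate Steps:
-3937/501 - 736/4352 = -3937*1/501 - 736*1/4352 = -3937/501 - 23/136 = -546955/68136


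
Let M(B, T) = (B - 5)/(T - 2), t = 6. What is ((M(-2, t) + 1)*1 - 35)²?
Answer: 20449/16 ≈ 1278.1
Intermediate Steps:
M(B, T) = (-5 + B)/(-2 + T)
((M(-2, t) + 1)*1 - 35)² = (((-5 - 2)/(-2 + 6) + 1)*1 - 35)² = ((-7/4 + 1)*1 - 35)² = (-¾*1 - 35)² = (-¾ - 35)² = (-143/4)² = 20449/16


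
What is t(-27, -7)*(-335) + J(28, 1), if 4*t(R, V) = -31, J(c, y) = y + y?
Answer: 10393/4 ≈ 2598.3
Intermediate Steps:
J(c, y) = 2*y
t(R, V) = -31/4 (t(R, V) = (¼)*(-31) = -31/4)
t(-27, -7)*(-335) + J(28, 1) = -31/4*(-335) + 2*1 = 10385/4 + 2 = 10393/4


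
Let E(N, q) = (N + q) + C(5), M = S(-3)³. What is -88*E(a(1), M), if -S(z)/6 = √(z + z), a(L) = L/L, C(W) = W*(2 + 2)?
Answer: -1848 - 114048*I*√6 ≈ -1848.0 - 2.7936e+5*I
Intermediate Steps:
C(W) = 4*W (C(W) = W*4 = 4*W)
a(L) = 1
S(z) = -6*√2*√z (S(z) = -6*√(z + z) = -6*√2*√z)
M = 1296*I*√6 (M = (-6*√2*√(-3))³ = (-6*√2*I*√3)³ = (-6*I*√6)³ = 1296*I*√6 ≈ 3174.5*I)
E(N, q) = 20 + N + q (E(N, q) = (N + q) + 4*5 = (N + q) + 20 = 20 + N + q)
-88*E(a(1), M) = -88*(20 + 1 + 1296*I*√6) = -88*(21 + 1296*I*√6) = -1848 - 114048*I*√6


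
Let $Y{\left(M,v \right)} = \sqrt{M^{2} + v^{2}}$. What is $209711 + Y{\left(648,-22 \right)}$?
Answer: $209711 + 2 \sqrt{105097} \approx 2.1036 \cdot 10^{5}$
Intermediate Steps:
$209711 + Y{\left(648,-22 \right)} = 209711 + \sqrt{648^{2} + \left(-22\right)^{2}} = 209711 + \sqrt{419904 + 484} = 209711 + \sqrt{420388} = 209711 + 2 \sqrt{105097}$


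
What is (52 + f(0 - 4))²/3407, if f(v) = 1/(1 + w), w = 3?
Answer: 43681/54512 ≈ 0.80131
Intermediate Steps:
f(v) = ¼ (f(v) = 1/(1 + 3) = 1/4 = ¼)
(52 + f(0 - 4))²/3407 = (52 + ¼)²/3407 = (209/4)²*(1/3407) = (43681/16)*(1/3407) = 43681/54512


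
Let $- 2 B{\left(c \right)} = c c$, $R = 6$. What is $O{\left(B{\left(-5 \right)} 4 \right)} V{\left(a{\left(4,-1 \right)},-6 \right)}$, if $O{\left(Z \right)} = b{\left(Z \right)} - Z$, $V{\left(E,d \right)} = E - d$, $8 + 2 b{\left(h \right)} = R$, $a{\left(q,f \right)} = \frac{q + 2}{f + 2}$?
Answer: $588$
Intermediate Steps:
$a{\left(q,f \right)} = \frac{2 + q}{2 + f}$
$b{\left(h \right)} = -1$ ($b{\left(h \right)} = -4 + \frac{1}{2} \cdot 6 = -4 + 3 = -1$)
$B{\left(c \right)} = - \frac{c^{2}}{2}$ ($B{\left(c \right)} = - \frac{c c}{2} = - \frac{c^{2}}{2}$)
$O{\left(Z \right)} = -1 - Z$
$O{\left(B{\left(-5 \right)} 4 \right)} V{\left(a{\left(4,-1 \right)},-6 \right)} = \left(-1 - - \frac{\left(-5\right)^{2}}{2} \cdot 4\right) \left(\frac{2 + 4}{2 - 1} - -6\right) = \left(-1 - \left(- \frac{1}{2}\right) 25 \cdot 4\right) \left(1^{-1} \cdot 6 + 6\right) = \left(-1 - \left(- \frac{25}{2}\right) 4\right) \left(1 \cdot 6 + 6\right) = \left(-1 - -50\right) \left(6 + 6\right) = \left(-1 + 50\right) 12 = 49 \cdot 12 = 588$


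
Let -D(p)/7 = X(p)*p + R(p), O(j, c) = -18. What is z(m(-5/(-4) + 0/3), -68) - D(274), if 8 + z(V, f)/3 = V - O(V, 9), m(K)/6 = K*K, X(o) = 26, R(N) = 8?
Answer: 399857/8 ≈ 49982.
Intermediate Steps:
D(p) = -56 - 182*p (D(p) = -7*(26*p + 8) = -7*(8 + 26*p) = -56 - 182*p)
m(K) = 6*K² (m(K) = 6*(K*K) = 6*K²)
z(V, f) = 30 + 3*V (z(V, f) = -24 + 3*(V - 1*(-18)) = -24 + 3*(V + 18) = -24 + 3*(18 + V) = -24 + (54 + 3*V) = 30 + 3*V)
z(m(-5/(-4) + 0/3), -68) - D(274) = (30 + 3*(6*(-5/(-4) + 0/3)²)) - (-56 - 182*274) = (30 + 3*(6*(-5*(-¼) + 0*(⅓))²)) - (-56 - 49868) = (30 + 3*(6*(5/4 + 0)²)) - 1*(-49924) = (30 + 3*(6*(5/4)²)) + 49924 = (30 + 3*(6*(25/16))) + 49924 = (30 + 3*(75/8)) + 49924 = (30 + 225/8) + 49924 = 465/8 + 49924 = 399857/8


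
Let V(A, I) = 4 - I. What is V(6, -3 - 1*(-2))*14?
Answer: 70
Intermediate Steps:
V(6, -3 - 1*(-2))*14 = (4 - (-3 - 1*(-2)))*14 = (4 - (-3 + 2))*14 = (4 - 1*(-1))*14 = (4 + 1)*14 = 5*14 = 70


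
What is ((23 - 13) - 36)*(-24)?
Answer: 624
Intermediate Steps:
((23 - 13) - 36)*(-24) = (10 - 36)*(-24) = -26*(-24) = 624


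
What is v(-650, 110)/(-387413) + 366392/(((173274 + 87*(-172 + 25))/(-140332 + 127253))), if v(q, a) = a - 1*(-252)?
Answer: -142807617356258/4782613485 ≈ -29860.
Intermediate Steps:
v(q, a) = 252 + a (v(q, a) = a + 252 = 252 + a)
v(-650, 110)/(-387413) + 366392/(((173274 + 87*(-172 + 25))/(-140332 + 127253))) = (252 + 110)/(-387413) + 366392/(((173274 + 87*(-172 + 25))/(-140332 + 127253))) = 362*(-1/387413) + 366392/(((173274 + 87*(-147))/(-13079))) = -362/387413 + 366392/(((173274 - 12789)*(-1/13079))) = -362/387413 + 366392/((160485*(-1/13079))) = -362/387413 + 366392/(-160485/13079) = -362/387413 + 366392*(-13079/160485) = -362/387413 - 368618536/12345 = -142807617356258/4782613485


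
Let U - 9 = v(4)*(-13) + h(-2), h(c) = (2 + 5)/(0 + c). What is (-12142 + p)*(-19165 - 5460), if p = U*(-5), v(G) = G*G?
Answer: 548127875/2 ≈ 2.7406e+8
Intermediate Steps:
v(G) = G²
h(c) = 7/c
U = -405/2 (U = 9 + (4²*(-13) + 7/(-2)) = 9 + (16*(-13) + 7*(-½)) = 9 + (-208 - 7/2) = 9 - 423/2 = -405/2 ≈ -202.50)
p = 2025/2 (p = -405/2*(-5) = 2025/2 ≈ 1012.5)
(-12142 + p)*(-19165 - 5460) = (-12142 + 2025/2)*(-19165 - 5460) = -22259/2*(-24625) = 548127875/2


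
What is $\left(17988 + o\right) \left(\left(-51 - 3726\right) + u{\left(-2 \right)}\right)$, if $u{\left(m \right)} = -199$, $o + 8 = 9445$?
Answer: $-109041800$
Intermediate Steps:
$o = 9437$ ($o = -8 + 9445 = 9437$)
$\left(17988 + o\right) \left(\left(-51 - 3726\right) + u{\left(-2 \right)}\right) = \left(17988 + 9437\right) \left(\left(-51 - 3726\right) - 199\right) = 27425 \left(\left(-51 - 3726\right) - 199\right) = 27425 \left(-3777 - 199\right) = 27425 \left(-3976\right) = -109041800$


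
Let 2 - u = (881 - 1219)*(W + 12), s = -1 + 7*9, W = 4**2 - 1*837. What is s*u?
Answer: -16953280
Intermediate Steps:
W = -821 (W = 16 - 837 = -821)
s = 62 (s = -1 + 63 = 62)
u = -273440 (u = 2 - (881 - 1219)*(-821 + 12) = 2 - (-338)*(-809) = 2 - 1*273442 = 2 - 273442 = -273440)
s*u = 62*(-273440) = -16953280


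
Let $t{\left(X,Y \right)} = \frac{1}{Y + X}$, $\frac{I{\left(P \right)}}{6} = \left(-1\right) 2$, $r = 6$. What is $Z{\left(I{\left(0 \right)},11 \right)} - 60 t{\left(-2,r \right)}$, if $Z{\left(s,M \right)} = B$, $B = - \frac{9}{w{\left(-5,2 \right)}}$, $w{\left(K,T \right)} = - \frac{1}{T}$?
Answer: $3$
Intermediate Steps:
$B = 18$ ($B = - \frac{9}{\left(-1\right) \frac{1}{2}} = - \frac{9}{- \frac{1}{2}} = \left(-9\right) \left(-2\right) = 18$)
$I{\left(P \right)} = -12$ ($I{\left(P \right)} = 6 \left(\left(-1\right) 2\right) = 6 \left(-2\right) = -12$)
$t{\left(X,Y \right)} = \frac{1}{X + Y}$
$Z{\left(s,M \right)} = 18$
$Z{\left(I{\left(0 \right)},11 \right)} - 60 t{\left(-2,r \right)} = 18 - \frac{60}{-2 + 6} = 18 - \frac{60}{4} = 18 - 15 = 3$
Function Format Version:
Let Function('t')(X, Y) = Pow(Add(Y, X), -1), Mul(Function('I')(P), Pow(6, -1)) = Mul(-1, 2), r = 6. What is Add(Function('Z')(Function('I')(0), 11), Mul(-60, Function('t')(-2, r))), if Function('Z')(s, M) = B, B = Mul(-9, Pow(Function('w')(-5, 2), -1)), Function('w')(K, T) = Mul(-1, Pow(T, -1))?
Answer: 3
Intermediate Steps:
B = 18 (B = Mul(-9, Pow(Mul(-1, Pow(2, -1)), -1)) = Mul(-9, Pow(Mul(-1, Rational(1, 2)), -1)) = Mul(-9, Pow(Rational(-1, 2), -1)) = Mul(-9, -2) = 18)
Function('I')(P) = -12 (Function('I')(P) = Mul(6, Mul(-1, 2)) = Mul(6, -2) = -12)
Function('t')(X, Y) = Pow(Add(X, Y), -1)
Function('Z')(s, M) = 18
Add(Function('Z')(Function('I')(0), 11), Mul(-60, Function('t')(-2, r))) = Add(18, Mul(-60, Pow(Add(-2, 6), -1))) = Add(18, Mul(-60, Pow(4, -1))) = Add(18, Mul(-60, Rational(1, 4))) = Add(18, -15) = 3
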